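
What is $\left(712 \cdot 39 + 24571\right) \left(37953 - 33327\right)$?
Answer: $242120214$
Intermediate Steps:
$\left(712 \cdot 39 + 24571\right) \left(37953 - 33327\right) = \left(27768 + 24571\right) 4626 = 52339 \cdot 4626 = 242120214$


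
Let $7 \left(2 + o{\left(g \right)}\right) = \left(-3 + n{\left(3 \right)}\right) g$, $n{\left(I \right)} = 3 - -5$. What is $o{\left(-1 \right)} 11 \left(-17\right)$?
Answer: $\frac{3553}{7} \approx 507.57$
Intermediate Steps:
$n{\left(I \right)} = 8$ ($n{\left(I \right)} = 3 + 5 = 8$)
$o{\left(g \right)} = -2 + \frac{5 g}{7}$ ($o{\left(g \right)} = -2 + \frac{\left(-3 + 8\right) g}{7} = -2 + \frac{5 g}{7}$)
$o{\left(-1 \right)} 11 \left(-17\right) = \left(-2 + \frac{5}{7} \left(-1\right)\right) 11 \left(-17\right) = \left(-2 - \frac{5}{7}\right) 11 \left(-17\right) = \left(- \frac{19}{7}\right) 11 \left(-17\right) = \left(- \frac{209}{7}\right) \left(-17\right) = \frac{3553}{7}$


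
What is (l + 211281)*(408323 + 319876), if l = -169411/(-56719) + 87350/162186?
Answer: 235889411183545084275/1533171289 ≈ 1.5386e+11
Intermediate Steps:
l = 16215248548/4599513867 (l = -169411*(-1/56719) + 87350*(1/162186) = 169411/56719 + 43675/81093 = 16215248548/4599513867 ≈ 3.5254)
(l + 211281)*(408323 + 319876) = (16215248548/4599513867 + 211281)*(408323 + 319876) = (971806104582175/4599513867)*728199 = 235889411183545084275/1533171289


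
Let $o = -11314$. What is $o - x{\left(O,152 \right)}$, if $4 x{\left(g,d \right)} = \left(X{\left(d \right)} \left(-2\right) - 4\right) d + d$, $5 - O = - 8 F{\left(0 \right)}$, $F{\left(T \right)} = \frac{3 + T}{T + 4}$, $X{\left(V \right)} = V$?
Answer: $352$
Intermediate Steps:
$F{\left(T \right)} = \frac{3 + T}{4 + T}$
$O = 11$ ($O = 5 - - 8 \frac{3 + 0}{4 + 0} = 5 - - 8 \cdot \frac{1}{4} \cdot 3 = 5 - \left(-8\right) \frac{3}{4} = 5 - -6 = 5 + 6 = 11$)
$x{\left(g,d \right)} = \frac{d}{4} + \frac{d \left(-4 - 2 d\right)}{4}$ ($x{\left(g,d \right)} = \frac{\left(d \left(-2\right) - 4\right) d + d}{4} = \frac{\left(- 2 d - 4\right) d + d}{4} = \frac{\left(-4 - 2 d\right) d + d}{4} = \frac{d \left(-4 - 2 d\right) + d}{4} = \frac{d + d \left(-4 - 2 d\right)}{4} = \frac{d}{4} + \frac{d \left(-4 - 2 d\right)}{4}$)
$o - x{\left(O,152 \right)} = -11314 - \left(- \frac{1}{4}\right) 152 \left(3 + 2 \cdot 152\right) = -11314 - \left(- \frac{1}{4}\right) 152 \left(3 + 304\right) = -11314 - \left(- \frac{1}{4}\right) 152 \cdot 307 = -11314 - -11666 = -11314 + 11666 = 352$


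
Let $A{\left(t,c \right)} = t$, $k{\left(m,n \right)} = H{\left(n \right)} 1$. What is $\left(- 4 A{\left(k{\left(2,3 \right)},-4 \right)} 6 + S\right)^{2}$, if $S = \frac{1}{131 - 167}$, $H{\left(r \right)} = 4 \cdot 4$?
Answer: $\frac{191130625}{1296} \approx 1.4748 \cdot 10^{5}$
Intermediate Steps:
$H{\left(r \right)} = 16$
$k{\left(m,n \right)} = 16$ ($k{\left(m,n \right)} = 16 \cdot 1 = 16$)
$S = - \frac{1}{36}$ ($S = \frac{1}{131 - 167} = \frac{1}{-36} = - \frac{1}{36} \approx -0.027778$)
$\left(- 4 A{\left(k{\left(2,3 \right)},-4 \right)} 6 + S\right)^{2} = \left(\left(-4\right) 16 \cdot 6 - \frac{1}{36}\right)^{2} = \left(\left(-64\right) 6 - \frac{1}{36}\right)^{2} = \left(-384 - \frac{1}{36}\right)^{2} = \left(- \frac{13825}{36}\right)^{2} = \frac{191130625}{1296}$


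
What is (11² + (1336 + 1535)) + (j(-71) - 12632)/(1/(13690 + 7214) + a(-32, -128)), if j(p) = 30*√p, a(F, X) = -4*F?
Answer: 7741673968/2675713 + 627120*I*√71/2675713 ≈ 2893.3 + 1.9749*I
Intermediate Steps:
(11² + (1336 + 1535)) + (j(-71) - 12632)/(1/(13690 + 7214) + a(-32, -128)) = (11² + (1336 + 1535)) + (30*√(-71) - 12632)/(1/(13690 + 7214) - 4*(-32)) = (121 + 2871) + (30*(I*√71) - 12632)/(1/20904 + 128) = 2992 + (30*I*√71 - 12632)/(1/20904 + 128) = 2992 + (-12632 + 30*I*√71)/(2675713/20904) = 2992 + (-12632 + 30*I*√71)*(20904/2675713) = 2992 + (-264059328/2675713 + 627120*I*√71/2675713) = 7741673968/2675713 + 627120*I*√71/2675713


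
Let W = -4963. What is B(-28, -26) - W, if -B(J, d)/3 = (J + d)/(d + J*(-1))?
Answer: 5044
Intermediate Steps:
B(J, d) = -3*(J + d)/(d - J) (B(J, d) = -3*(J + d)/(d + J*(-1)) = -3*(J + d)/(d - J))
B(-28, -26) - W = 3*(-28 - 26)/(-28 - 1*(-26)) - 1*(-4963) = 3*(-54)/(-28 + 26) + 4963 = 3*(-54)/(-2) + 4963 = 3*(-½)*(-54) + 4963 = 81 + 4963 = 5044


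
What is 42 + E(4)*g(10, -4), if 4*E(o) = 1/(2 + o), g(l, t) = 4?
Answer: 253/6 ≈ 42.167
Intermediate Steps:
E(o) = 1/(4*(2 + o))
42 + E(4)*g(10, -4) = 42 + (1/(4*(2 + 4)))*4 = 42 + ((¼)/6)*4 = 42 + ((¼)*(⅙))*4 = 42 + (1/24)*4 = 42 + ⅙ = 253/6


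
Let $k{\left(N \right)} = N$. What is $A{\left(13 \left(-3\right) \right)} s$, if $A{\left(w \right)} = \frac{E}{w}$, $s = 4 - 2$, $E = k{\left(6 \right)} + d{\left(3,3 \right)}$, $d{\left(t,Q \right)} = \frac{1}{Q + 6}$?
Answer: $- \frac{110}{351} \approx -0.31339$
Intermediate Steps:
$d{\left(t,Q \right)} = \frac{1}{6 + Q}$
$E = \frac{55}{9}$ ($E = 6 + \frac{1}{6 + 3} = 6 + \frac{1}{9} = \frac{55}{9} \approx 6.1111$)
$s = 2$
$A{\left(w \right)} = \frac{55}{9 w}$
$A{\left(13 \left(-3\right) \right)} s = \frac{55}{9 \cdot 13 \left(-3\right)} 2 = \frac{55}{9 \left(-39\right)} 2 = \frac{55}{9} \left(- \frac{1}{39}\right) 2 = \left(- \frac{55}{351}\right) 2 = - \frac{110}{351}$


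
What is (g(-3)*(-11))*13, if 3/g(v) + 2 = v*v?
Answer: -429/7 ≈ -61.286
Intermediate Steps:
g(v) = 3/(-2 + v**2) (g(v) = 3/(-2 + v*v) = 3/(-2 + v**2))
(g(-3)*(-11))*13 = ((3/(-2 + (-3)**2))*(-11))*13 = ((3/(-2 + 9))*(-11))*13 = ((3/7)*(-11))*13 = -33/7*13 = -429/7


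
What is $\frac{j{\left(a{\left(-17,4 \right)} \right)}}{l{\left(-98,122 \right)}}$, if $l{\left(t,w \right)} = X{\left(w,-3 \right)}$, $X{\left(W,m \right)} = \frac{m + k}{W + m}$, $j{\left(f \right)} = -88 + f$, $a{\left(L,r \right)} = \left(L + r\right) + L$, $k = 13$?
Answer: $- \frac{7021}{5} \approx -1404.2$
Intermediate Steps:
$a{\left(L,r \right)} = r + 2 L$
$X{\left(W,m \right)} = \frac{13 + m}{W + m}$ ($X{\left(W,m \right)} = \frac{m + 13}{W + m} = \frac{13 + m}{W + m}$)
$l{\left(t,w \right)} = \frac{10}{-3 + w}$ ($l{\left(t,w \right)} = \frac{13 - 3}{w - 3} = \frac{1}{-3 + w} 10 = \frac{10}{-3 + w}$)
$\frac{j{\left(a{\left(-17,4 \right)} \right)}}{l{\left(-98,122 \right)}} = \frac{-88 + \left(4 + 2 \left(-17\right)\right)}{10 \frac{1}{-3 + 122}} = \frac{-88 + \left(4 - 34\right)}{10 \cdot \frac{1}{119}} = \frac{-88 - 30}{10 \cdot \frac{1}{119}} = - \frac{118}{\frac{10}{119}} = \left(-118\right) \frac{119}{10} = - \frac{7021}{5}$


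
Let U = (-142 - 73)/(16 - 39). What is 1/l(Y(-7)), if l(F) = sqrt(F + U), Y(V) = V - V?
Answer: sqrt(4945)/215 ≈ 0.32707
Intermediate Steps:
U = 215/23 (U = -215/(-23) = -215*(-1/23) = 215/23 ≈ 9.3478)
Y(V) = 0
l(F) = sqrt(215/23 + F) (l(F) = sqrt(F + 215/23) = sqrt(215/23 + F))
1/l(Y(-7)) = 1/(sqrt(4945 + 529*0)/23) = 1/(sqrt(4945 + 0)/23) = 1/(sqrt(4945)/23) = sqrt(4945)/215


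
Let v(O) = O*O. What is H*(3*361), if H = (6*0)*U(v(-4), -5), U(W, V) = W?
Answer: 0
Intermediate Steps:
v(O) = O²
H = 0 (H = (6*0)*(-4)² = 0*16 = 0)
H*(3*361) = 0*(3*361) = 0*1083 = 0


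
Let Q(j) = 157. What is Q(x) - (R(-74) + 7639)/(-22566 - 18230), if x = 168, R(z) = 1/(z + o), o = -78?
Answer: 974716871/6200992 ≈ 157.19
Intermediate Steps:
R(z) = 1/(-78 + z) (R(z) = 1/(z - 78) = 1/(-78 + z))
Q(x) - (R(-74) + 7639)/(-22566 - 18230) = 157 - (1/(-78 - 74) + 7639)/(-22566 - 18230) = 157 - (1/(-152) + 7639)/(-40796) = 157 - (-1/152 + 7639)*(-1)/40796 = 157 - 1161127*(-1)/(152*40796) = 157 - 1*(-1161127/6200992) = 157 + 1161127/6200992 = 974716871/6200992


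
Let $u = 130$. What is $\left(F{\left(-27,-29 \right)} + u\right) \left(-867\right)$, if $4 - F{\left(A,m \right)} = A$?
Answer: $-139587$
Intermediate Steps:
$F{\left(A,m \right)} = 4 - A$
$\left(F{\left(-27,-29 \right)} + u\right) \left(-867\right) = \left(\left(4 - -27\right) + 130\right) \left(-867\right) = \left(\left(4 + 27\right) + 130\right) \left(-867\right) = \left(31 + 130\right) \left(-867\right) = 161 \left(-867\right) = -139587$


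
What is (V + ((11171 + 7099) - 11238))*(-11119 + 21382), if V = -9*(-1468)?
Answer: 207764172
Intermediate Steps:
V = 13212
(V + ((11171 + 7099) - 11238))*(-11119 + 21382) = (13212 + ((11171 + 7099) - 11238))*(-11119 + 21382) = (13212 + (18270 - 11238))*10263 = (13212 + 7032)*10263 = 20244*10263 = 207764172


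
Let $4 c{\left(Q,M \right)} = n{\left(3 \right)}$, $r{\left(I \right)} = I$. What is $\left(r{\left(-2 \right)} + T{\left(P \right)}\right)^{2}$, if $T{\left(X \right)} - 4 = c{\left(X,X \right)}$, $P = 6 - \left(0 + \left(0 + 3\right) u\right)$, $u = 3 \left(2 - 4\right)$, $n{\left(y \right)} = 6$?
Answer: $\frac{49}{4} \approx 12.25$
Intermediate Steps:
$u = -6$ ($u = 3 \left(-2\right) = -6$)
$c{\left(Q,M \right)} = \frac{3}{2}$ ($c{\left(Q,M \right)} = \frac{1}{4} \cdot 6 = \frac{3}{2}$)
$P = 24$ ($P = 6 - \left(0 + \left(0 + 3\right) \left(-6\right)\right) = 6 - \left(0 + 3 \left(-6\right)\right) = 6 - \left(0 - 18\right) = 6 - -18 = 6 + 18 = 24$)
$T{\left(X \right)} = \frac{11}{2}$ ($T{\left(X \right)} = 4 + \frac{3}{2} = \frac{11}{2}$)
$\left(r{\left(-2 \right)} + T{\left(P \right)}\right)^{2} = \left(-2 + \frac{11}{2}\right)^{2} = \left(\frac{7}{2}\right)^{2} = \frac{49}{4}$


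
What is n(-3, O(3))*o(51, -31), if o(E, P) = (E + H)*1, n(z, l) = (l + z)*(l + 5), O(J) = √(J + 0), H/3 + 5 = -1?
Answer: -396 + 66*√3 ≈ -281.68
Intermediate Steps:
H = -18 (H = -15 + 3*(-1) = -15 - 3 = -18)
O(J) = √J
n(z, l) = (5 + l)*(l + z) (n(z, l) = (l + z)*(5 + l) = (5 + l)*(l + z))
o(E, P) = -18 + E (o(E, P) = (E - 18)*1 = (-18 + E)*1 = -18 + E)
n(-3, O(3))*o(51, -31) = ((√3)² + 5*√3 + 5*(-3) + √3*(-3))*(-18 + 51) = (3 + 5*√3 - 15 - 3*√3)*33 = (-12 + 2*√3)*33 = -396 + 66*√3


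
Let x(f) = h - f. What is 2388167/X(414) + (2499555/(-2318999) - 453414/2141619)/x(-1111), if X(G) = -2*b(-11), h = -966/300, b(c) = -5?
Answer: 218982663094694747819801/916948706527314030 ≈ 2.3882e+5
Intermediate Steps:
h = -161/50 (h = -966*1/300 = -161/50 ≈ -3.2200)
X(G) = 10 (X(G) = -2*(-5) = 10)
x(f) = -161/50 - f
2388167/X(414) + (2499555/(-2318999) - 453414/2141619)/x(-1111) = 2388167/10 + (2499555/(-2318999) - 453414/2141619)/(-161/50 - 1*(-1111)) = 2388167*(⅒) + (2499555*(-1/2318999) - 453414*1/2141619)/(-161/50 + 1111) = 2388167/10 + (-2499555/2318999 - 151138/713873)/(55389/50) = 2388167/10 - 2134853697377/1655470773127*50/55389 = 2388167/10 - 106742684868850/91694870652731403 = 218982663094694747819801/916948706527314030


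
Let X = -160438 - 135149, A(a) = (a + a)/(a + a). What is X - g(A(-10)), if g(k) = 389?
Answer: -295976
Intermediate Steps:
A(a) = 1 (A(a) = (2*a)/((2*a)) = (2*a)*(1/(2*a)) = 1)
X = -295587
X - g(A(-10)) = -295587 - 1*389 = -295587 - 389 = -295976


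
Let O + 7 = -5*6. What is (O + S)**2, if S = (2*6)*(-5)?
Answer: 9409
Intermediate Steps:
O = -37 (O = -7 - 5*6 = -7 - 30 = -37)
S = -60 (S = 12*(-5) = -60)
(O + S)**2 = (-37 - 60)**2 = (-97)**2 = 9409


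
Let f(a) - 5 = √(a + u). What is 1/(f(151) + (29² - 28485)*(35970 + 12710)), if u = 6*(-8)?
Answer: -1345709915/1810935175329307122 - √103/1810935175329307122 ≈ -7.4310e-10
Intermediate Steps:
u = -48
f(a) = 5 + √(-48 + a) (f(a) = 5 + √(a - 48) = 5 + √(-48 + a))
1/(f(151) + (29² - 28485)*(35970 + 12710)) = 1/((5 + √(-48 + 151)) + (29² - 28485)*(35970 + 12710)) = 1/((5 + √103) + (841 - 28485)*48680) = 1/((5 + √103) - 27644*48680) = 1/((5 + √103) - 1345709920) = 1/(-1345709915 + √103)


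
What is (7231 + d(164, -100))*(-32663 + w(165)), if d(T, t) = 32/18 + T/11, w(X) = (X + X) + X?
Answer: -23081215528/99 ≈ -2.3314e+8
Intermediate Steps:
w(X) = 3*X (w(X) = 2*X + X = 3*X)
d(T, t) = 16/9 + T/11 (d(T, t) = 32*(1/18) + T*(1/11) = 16/9 + T/11)
(7231 + d(164, -100))*(-32663 + w(165)) = (7231 + (16/9 + (1/11)*164))*(-32663 + 3*165) = (7231 + (16/9 + 164/11))*(-32663 + 495) = (7231 + 1652/99)*(-32168) = (717521/99)*(-32168) = -23081215528/99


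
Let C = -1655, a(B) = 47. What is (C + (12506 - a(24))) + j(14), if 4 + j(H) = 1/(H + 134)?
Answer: 1598401/148 ≈ 10800.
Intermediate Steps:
j(H) = -4 + 1/(134 + H) (j(H) = -4 + 1/(H + 134) = -4 + 1/(134 + H))
(C + (12506 - a(24))) + j(14) = (-1655 + (12506 - 1*47)) + (-535 - 4*14)/(134 + 14) = (-1655 + (12506 - 47)) + (-535 - 56)/148 = (-1655 + 12459) + (1/148)*(-591) = 10804 - 591/148 = 1598401/148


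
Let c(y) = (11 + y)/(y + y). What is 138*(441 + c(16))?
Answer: 975591/16 ≈ 60974.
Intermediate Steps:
c(y) = (11 + y)/(2*y) (c(y) = (11 + y)/((2*y)) = (11 + y)*(1/(2*y)) = (11 + y)/(2*y))
138*(441 + c(16)) = 138*(441 + (½)*(11 + 16)/16) = 138*(441 + (½)*(1/16)*27) = 138*(441 + 27/32) = 138*(14139/32) = 975591/16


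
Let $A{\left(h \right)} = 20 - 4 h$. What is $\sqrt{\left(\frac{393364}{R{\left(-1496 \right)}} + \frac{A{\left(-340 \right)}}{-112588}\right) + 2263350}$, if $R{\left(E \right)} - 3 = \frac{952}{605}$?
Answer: $\frac{25 \sqrt{22800889918045817879}}{77882749} \approx 1532.8$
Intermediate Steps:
$R{\left(E \right)} = \frac{2767}{605}$ ($R{\left(E \right)} = 3 + \frac{952}{605} = \frac{2767}{605}$)
$\sqrt{\left(\frac{393364}{R{\left(-1496 \right)}} + \frac{A{\left(-340 \right)}}{-112588}\right) + 2263350} = \sqrt{\left(\frac{393364}{\frac{2767}{605}} + \frac{20 - -1360}{-112588}\right) + 2263350} = \sqrt{\left(393364 \cdot \frac{605}{2767} + \left(20 + 1360\right) \left(- \frac{1}{112588}\right)\right) + 2263350} = \sqrt{\left(\frac{237985220}{2767} + 1380 \left(- \frac{1}{112588}\right)\right) + 2263350} = \sqrt{\left(\frac{237985220}{2767} - \frac{345}{28147}\right) + 2263350} = \sqrt{\frac{6698569032725}{77882749} + 2263350} = \sqrt{\frac{182974488981875}{77882749}} = \frac{25 \sqrt{22800889918045817879}}{77882749}$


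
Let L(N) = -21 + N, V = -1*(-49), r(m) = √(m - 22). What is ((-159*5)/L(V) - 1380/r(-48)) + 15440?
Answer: 431525/28 + 138*I*√70/7 ≈ 15412.0 + 164.94*I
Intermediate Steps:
r(m) = √(-22 + m)
V = 49
((-159*5)/L(V) - 1380/r(-48)) + 15440 = ((-159*5)/(-21 + 49) - 1380/√(-22 - 48)) + 15440 = (-795/28 - 1380*(-I*√70/70)) + 15440 = (-795*1/28 - 1380*(-I*√70/70)) + 15440 = (-795/28 - (-138)*I*√70/7) + 15440 = (-795/28 + 138*I*√70/7) + 15440 = 431525/28 + 138*I*√70/7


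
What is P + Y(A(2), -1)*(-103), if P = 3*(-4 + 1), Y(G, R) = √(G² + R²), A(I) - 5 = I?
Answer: -9 - 515*√2 ≈ -737.32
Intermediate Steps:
A(I) = 5 + I
P = -9 (P = 3*(-3) = -9)
P + Y(A(2), -1)*(-103) = -9 + √((5 + 2)² + (-1)²)*(-103) = -9 + √(7² + 1)*(-103) = -9 + √(49 + 1)*(-103) = -9 + √50*(-103) = -9 + (5*√2)*(-103) = -9 - 515*√2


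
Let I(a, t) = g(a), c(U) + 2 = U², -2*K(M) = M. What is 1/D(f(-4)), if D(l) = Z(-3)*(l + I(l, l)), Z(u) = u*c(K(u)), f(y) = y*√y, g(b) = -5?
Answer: 20/267 - 32*I/267 ≈ 0.074906 - 0.11985*I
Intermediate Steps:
K(M) = -M/2
c(U) = -2 + U²
f(y) = y^(3/2)
I(a, t) = -5
Z(u) = u*(-2 + u²/4) (Z(u) = u*(-2 + (-u/2)²) = u*(-2 + u²/4))
D(l) = 15/4 - 3*l/4 (D(l) = ((¼)*(-3)*(-8 + (-3)²))*(l - 5) = ((¼)*(-3)*(-8 + 9))*(-5 + l) = ((¼)*(-3)*1)*(-5 + l) = -3*(-5 + l)/4 = 15/4 - 3*l/4)
1/D(f(-4)) = 1/(15/4 - (-6)*I) = 1/(15/4 + 6*I) = 16*(15/4 - 6*I)/801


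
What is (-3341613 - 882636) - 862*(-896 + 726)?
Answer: -4077709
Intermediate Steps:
(-3341613 - 882636) - 862*(-896 + 726) = -4224249 - 862*(-170) = -4224249 + 146540 = -4077709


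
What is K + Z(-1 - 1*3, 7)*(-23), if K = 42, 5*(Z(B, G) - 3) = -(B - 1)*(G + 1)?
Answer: -211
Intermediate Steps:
Z(B, G) = 3 - (1 + G)*(-1 + B)/5 (Z(B, G) = 3 + (-(B - 1)*(G + 1))/5 = 3 + (-(-1 + B)*(1 + G))/5 = 3 + (-(1 + G)*(-1 + B))/5 = 3 - (1 + G)*(-1 + B)/5)
K + Z(-1 - 1*3, 7)*(-23) = 42 + (16/5 - (-1 - 1*3)/5 + (1/5)*7 - 1/5*(-1 - 1*3)*7)*(-23) = 42 + (16/5 - (-1 - 3)/5 + 7/5 - 1/5*(-1 - 3)*7)*(-23) = 42 + (16/5 - 1/5*(-4) + 7/5 - 1/5*(-4)*7)*(-23) = 42 + (16/5 + 4/5 + 7/5 + 28/5)*(-23) = 42 + 11*(-23) = 42 - 253 = -211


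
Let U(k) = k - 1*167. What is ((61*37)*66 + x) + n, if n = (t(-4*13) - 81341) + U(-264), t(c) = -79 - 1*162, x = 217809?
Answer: 284758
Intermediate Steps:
U(k) = -167 + k (U(k) = k - 167 = -167 + k)
t(c) = -241 (t(c) = -79 - 162 = -241)
n = -82013 (n = (-241 - 81341) + (-167 - 264) = -81582 - 431 = -82013)
((61*37)*66 + x) + n = ((61*37)*66 + 217809) - 82013 = (2257*66 + 217809) - 82013 = (148962 + 217809) - 82013 = 366771 - 82013 = 284758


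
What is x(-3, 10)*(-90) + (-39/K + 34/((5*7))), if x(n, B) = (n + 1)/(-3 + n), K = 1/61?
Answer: -84281/35 ≈ -2408.0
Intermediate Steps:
K = 1/61 ≈ 0.016393
x(n, B) = (1 + n)/(-3 + n)
x(-3, 10)*(-90) + (-39/K + 34/((5*7))) = ((1 - 3)/(-3 - 3))*(-90) + (-39/1/61 + 34/((5*7))) = (-2/(-6))*(-90) + (-39*61 + 34/35) = -⅙*(-2)*(-90) + (-2379 + 34*(1/35)) = (⅓)*(-90) + (-2379 + 34/35) = -30 - 83231/35 = -84281/35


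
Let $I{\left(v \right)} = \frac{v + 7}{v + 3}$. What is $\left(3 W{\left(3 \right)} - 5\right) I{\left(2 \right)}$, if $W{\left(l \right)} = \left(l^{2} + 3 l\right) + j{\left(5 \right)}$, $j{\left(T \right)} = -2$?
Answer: $\frac{387}{5} \approx 77.4$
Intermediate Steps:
$I{\left(v \right)} = \frac{7 + v}{3 + v}$
$W{\left(l \right)} = -2 + l^{2} + 3 l$ ($W{\left(l \right)} = \left(l^{2} + 3 l\right) - 2 = -2 + l^{2} + 3 l$)
$\left(3 W{\left(3 \right)} - 5\right) I{\left(2 \right)} = \left(3 \left(-2 + 3^{2} + 3 \cdot 3\right) - 5\right) \frac{7 + 2}{3 + 2} = \left(3 \left(-2 + 9 + 9\right) - 5\right) \frac{1}{5} \cdot 9 = \left(3 \cdot 16 - 5\right) \frac{1}{5} \cdot 9 = \left(48 - 5\right) \frac{9}{5} = 43 \cdot \frac{9}{5} = \frac{387}{5}$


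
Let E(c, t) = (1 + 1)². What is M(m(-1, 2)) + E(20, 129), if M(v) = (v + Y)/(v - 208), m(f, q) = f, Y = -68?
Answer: 905/209 ≈ 4.3301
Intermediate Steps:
E(c, t) = 4 (E(c, t) = 2² = 4)
M(v) = (-68 + v)/(-208 + v) (M(v) = (v - 68)/(v - 208) = (-68 + v)/(-208 + v))
M(m(-1, 2)) + E(20, 129) = (-68 - 1)/(-208 - 1) + 4 = -69/(-209) + 4 = -1/209*(-69) + 4 = 69/209 + 4 = 905/209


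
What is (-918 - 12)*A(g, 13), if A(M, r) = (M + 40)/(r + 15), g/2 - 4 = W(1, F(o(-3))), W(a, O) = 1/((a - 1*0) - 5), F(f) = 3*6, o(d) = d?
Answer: -44175/28 ≈ -1577.7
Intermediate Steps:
F(f) = 18
W(a, O) = 1/(-5 + a) (W(a, O) = 1/((a + 0) - 5) = 1/(a - 5) = 1/(-5 + a))
g = 15/2 (g = 8 + 2/(-5 + 1) = 8 + 2/(-4) = 8 + 2*(-¼) = 8 - ½ = 15/2 ≈ 7.5000)
A(M, r) = (40 + M)/(15 + r)
(-918 - 12)*A(g, 13) = (-918 - 12)*((40 + 15/2)/(15 + 13)) = -930*95/(28*2) = -465*95/(14*2) = -930*95/56 = -44175/28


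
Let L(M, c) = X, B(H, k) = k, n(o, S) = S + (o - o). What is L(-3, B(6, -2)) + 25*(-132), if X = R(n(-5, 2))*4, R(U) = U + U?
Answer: -3284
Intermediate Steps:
n(o, S) = S (n(o, S) = S + 0 = S)
R(U) = 2*U
X = 16 (X = (2*2)*4 = 4*4 = 16)
L(M, c) = 16
L(-3, B(6, -2)) + 25*(-132) = 16 + 25*(-132) = 16 - 3300 = -3284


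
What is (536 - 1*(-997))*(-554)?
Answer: -849282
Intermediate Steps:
(536 - 1*(-997))*(-554) = (536 + 997)*(-554) = 1533*(-554) = -849282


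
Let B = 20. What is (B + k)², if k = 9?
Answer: 841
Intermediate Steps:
(B + k)² = (20 + 9)² = 29² = 841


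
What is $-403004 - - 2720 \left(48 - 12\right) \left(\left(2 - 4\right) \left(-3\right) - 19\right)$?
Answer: $-1675964$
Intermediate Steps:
$-403004 - - 2720 \left(48 - 12\right) \left(\left(2 - 4\right) \left(-3\right) - 19\right) = -403004 - - 2720 \cdot 36 \left(\left(-2\right) \left(-3\right) - 19\right) = -403004 - - 2720 \cdot 36 \left(6 - 19\right) = -403004 - - 2720 \cdot 36 \left(-13\right) = -403004 - \left(-2720\right) \left(-468\right) = -403004 - 1272960 = -1675964$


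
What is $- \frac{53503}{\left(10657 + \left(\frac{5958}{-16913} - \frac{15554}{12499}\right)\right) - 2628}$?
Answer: $- \frac{11310298091261}{1696957634179} \approx -6.665$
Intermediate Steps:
$- \frac{53503}{\left(10657 + \left(\frac{5958}{-16913} - \frac{15554}{12499}\right)\right) - 2628} = - \frac{53503}{\left(10657 + \left(5958 \left(- \frac{1}{16913}\right) - \frac{15554}{12499}\right)\right) - 2628} = - \frac{53503}{\left(10657 - \frac{337533844}{211395587}\right) - 2628} = - \frac{53503}{\frac{2252505236815}{211395587} - 2628} = - \frac{53503}{\frac{1696957634179}{211395587}} = \left(-53503\right) \frac{211395587}{1696957634179} = - \frac{11310298091261}{1696957634179}$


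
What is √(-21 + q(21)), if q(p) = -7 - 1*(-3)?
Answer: 5*I ≈ 5.0*I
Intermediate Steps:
q(p) = -4 (q(p) = -7 + 3 = -4)
√(-21 + q(21)) = √(-21 - 4) = √(-25) = 5*I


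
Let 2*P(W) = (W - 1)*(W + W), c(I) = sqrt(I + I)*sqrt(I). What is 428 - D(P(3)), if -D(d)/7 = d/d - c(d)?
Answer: 435 - 42*sqrt(2) ≈ 375.60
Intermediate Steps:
c(I) = I*sqrt(2) (c(I) = sqrt(2*I)*sqrt(I) = (sqrt(2)*sqrt(I))*sqrt(I) = I*sqrt(2))
P(W) = W*(-1 + W) (P(W) = ((W - 1)*(W + W))/2 = ((-1 + W)*(2*W))/2 = (2*W*(-1 + W))/2 = W*(-1 + W))
D(d) = -7 + 7*d*sqrt(2) (D(d) = -7*(d/d - d*sqrt(2)) = -7*(1 - d*sqrt(2)) = -7 + 7*d*sqrt(2))
428 - D(P(3)) = 428 - (-7 + 7*(3*(-1 + 3))*sqrt(2)) = 428 - (-7 + 7*(3*2)*sqrt(2)) = 428 - (-7 + 7*6*sqrt(2)) = 428 - (-7 + 42*sqrt(2)) = 428 + (7 - 42*sqrt(2)) = 435 - 42*sqrt(2)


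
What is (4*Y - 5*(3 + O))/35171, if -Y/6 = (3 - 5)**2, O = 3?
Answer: -126/35171 ≈ -0.0035825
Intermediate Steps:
Y = -24 (Y = -6*(3 - 5)**2 = -6*(-2)**2 = -6*4 = -24)
(4*Y - 5*(3 + O))/35171 = (4*(-24) - 5*(3 + 3))/35171 = (-96 - 5*6)*(1/35171) = (-96 - 30)*(1/35171) = -126*1/35171 = -126/35171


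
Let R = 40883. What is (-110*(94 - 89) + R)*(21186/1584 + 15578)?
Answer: 5030775423/8 ≈ 6.2885e+8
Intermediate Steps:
(-110*(94 - 89) + R)*(21186/1584 + 15578) = (-110*(94 - 89) + 40883)*(21186/1584 + 15578) = (-110*5 + 40883)*(21186*(1/1584) + 15578) = (-550 + 40883)*(107/8 + 15578) = 40333*(124731/8) = 5030775423/8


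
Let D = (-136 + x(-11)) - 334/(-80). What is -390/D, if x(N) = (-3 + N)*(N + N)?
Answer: -5200/2349 ≈ -2.2137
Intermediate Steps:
x(N) = 2*N*(-3 + N) (x(N) = (-3 + N)*(2*N) = 2*N*(-3 + N))
D = 7047/40 (D = (-136 + 2*(-11)*(-3 - 11)) - 334/(-80) = (-136 + 2*(-11)*(-14)) - 334*(-1/80) = (-136 + 308) + 167/40 = 172 + 167/40 = 7047/40 ≈ 176.18)
-390/D = -390/7047/40 = -390*40/7047 = -5200/2349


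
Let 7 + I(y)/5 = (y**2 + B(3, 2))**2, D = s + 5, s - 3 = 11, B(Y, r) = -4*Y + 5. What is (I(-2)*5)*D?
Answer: 950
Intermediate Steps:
B(Y, r) = 5 - 4*Y
s = 14 (s = 3 + 11 = 14)
D = 19 (D = 14 + 5 = 19)
I(y) = -35 + 5*(-7 + y**2)**2 (I(y) = -35 + 5*(y**2 + (5 - 4*3))**2 = -35 + 5*(y**2 + (5 - 12))**2 = -35 + 5*(y**2 - 7)**2 = -35 + 5*(-7 + y**2)**2)
(I(-2)*5)*D = ((-35 + 5*(-7 + (-2)**2)**2)*5)*19 = ((-35 + 5*(-7 + 4)**2)*5)*19 = ((-35 + 5*(-3)**2)*5)*19 = ((-35 + 5*9)*5)*19 = ((-35 + 45)*5)*19 = (10*5)*19 = 50*19 = 950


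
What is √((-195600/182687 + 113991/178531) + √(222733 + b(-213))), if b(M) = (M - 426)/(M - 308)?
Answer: √(-124793597495583653499256491 + 1108435131851869766703778*√15114800293)/16992567547237 ≈ 21.714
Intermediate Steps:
b(M) = (-426 + M)/(-308 + M)
√((-195600/182687 + 113991/178531) + √(222733 + b(-213))) = √((-195600/182687 + 113991/178531) + √(222733 + (-426 - 213)/(-308 - 213))) = √((-195600*1/182687 + 113991*(1/178531)) + √(222733 - 639/(-521))) = √((-195600/182687 + 113991/178531) + √(222733 - 1/521*(-639))) = √(-14095989783/32615292797 + √(222733 + 639/521)) = √(-14095989783/32615292797 + √(116044532/521)) = √(-14095989783/32615292797 + 2*√15114800293/521)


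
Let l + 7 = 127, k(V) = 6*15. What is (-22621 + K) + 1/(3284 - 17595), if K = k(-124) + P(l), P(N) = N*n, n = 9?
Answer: -306985262/14311 ≈ -21451.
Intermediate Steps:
k(V) = 90
l = 120 (l = -7 + 127 = 120)
P(N) = 9*N (P(N) = N*9 = 9*N)
K = 1170 (K = 90 + 9*120 = 90 + 1080 = 1170)
(-22621 + K) + 1/(3284 - 17595) = (-22621 + 1170) + 1/(3284 - 17595) = -21451 + 1/(-14311) = -21451 - 1/14311 = -306985262/14311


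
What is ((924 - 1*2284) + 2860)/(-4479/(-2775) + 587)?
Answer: 346875/136117 ≈ 2.5484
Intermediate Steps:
((924 - 1*2284) + 2860)/(-4479/(-2775) + 587) = ((924 - 2284) + 2860)/(-4479*(-1/2775) + 587) = (-1360 + 2860)/(1493/925 + 587) = 1500/(544468/925) = 1500*(925/544468) = 346875/136117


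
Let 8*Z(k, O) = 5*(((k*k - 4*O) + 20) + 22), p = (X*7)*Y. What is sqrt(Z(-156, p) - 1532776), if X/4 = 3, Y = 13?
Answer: I*sqrt(6081079)/2 ≈ 1233.0*I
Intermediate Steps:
X = 12 (X = 4*3 = 12)
p = 1092 (p = (12*7)*13 = 84*13 = 1092)
Z(k, O) = 105/4 - 5*O/2 + 5*k**2/8 (Z(k, O) = (5*(((k*k - 4*O) + 20) + 22))/8 = (5*(((k**2 - 4*O) + 20) + 22))/8 = (5*((20 + k**2 - 4*O) + 22))/8 = (5*(42 + k**2 - 4*O))/8 = (210 - 20*O + 5*k**2)/8 = 105/4 - 5*O/2 + 5*k**2/8)
sqrt(Z(-156, p) - 1532776) = sqrt((105/4 - 5/2*1092 + (5/8)*(-156)**2) - 1532776) = sqrt((105/4 - 2730 + (5/8)*24336) - 1532776) = sqrt((105/4 - 2730 + 15210) - 1532776) = sqrt(50025/4 - 1532776) = sqrt(-6081079/4) = I*sqrt(6081079)/2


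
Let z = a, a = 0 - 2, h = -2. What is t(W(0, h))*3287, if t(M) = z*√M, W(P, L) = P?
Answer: 0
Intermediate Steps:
a = -2
z = -2
t(M) = -2*√M
t(W(0, h))*3287 = -2*√0*3287 = -2*0*3287 = 0*3287 = 0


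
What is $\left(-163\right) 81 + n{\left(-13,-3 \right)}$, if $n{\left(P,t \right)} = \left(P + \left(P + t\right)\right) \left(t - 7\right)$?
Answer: $-12913$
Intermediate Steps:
$n{\left(P,t \right)} = \left(-7 + t\right) \left(t + 2 P\right)$ ($n{\left(P,t \right)} = \left(t + 2 P\right) \left(-7 + t\right) = \left(-7 + t\right) \left(t + 2 P\right)$)
$\left(-163\right) 81 + n{\left(-13,-3 \right)} = \left(-163\right) 81 + \left(\left(-3\right)^{2} - -182 - -21 + 2 \left(-13\right) \left(-3\right)\right) = -13203 + \left(9 + 182 + 21 + 78\right) = -13203 + 290 = -12913$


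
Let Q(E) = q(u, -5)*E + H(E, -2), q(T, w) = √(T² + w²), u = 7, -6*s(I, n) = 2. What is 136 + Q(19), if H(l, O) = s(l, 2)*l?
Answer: 389/3 + 19*√74 ≈ 293.11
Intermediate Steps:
s(I, n) = -⅓ (s(I, n) = -⅙*2 = -⅓)
H(l, O) = -l/3
Q(E) = -E/3 + E*√74 (Q(E) = √(7² + (-5)²)*E - E/3 = √(49 + 25)*E - E/3 = √74*E - E/3 = E*√74 - E/3 = -E/3 + E*√74)
136 + Q(19) = 136 + 19*(-⅓ + √74) = 136 + (-19/3 + 19*√74) = 389/3 + 19*√74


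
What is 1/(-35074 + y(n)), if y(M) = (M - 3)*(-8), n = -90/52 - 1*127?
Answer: -13/442262 ≈ -2.9394e-5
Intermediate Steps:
n = -3347/26 (n = -90*1/52 - 127 = -45/26 - 127 = -3347/26 ≈ -128.73)
y(M) = 24 - 8*M (y(M) = (-3 + M)*(-8) = 24 - 8*M)
1/(-35074 + y(n)) = 1/(-35074 + (24 - 8*(-3347/26))) = 1/(-35074 + (24 + 13388/13)) = 1/(-35074 + 13700/13) = 1/(-442262/13) = -13/442262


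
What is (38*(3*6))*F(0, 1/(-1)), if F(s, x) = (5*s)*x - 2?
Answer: -1368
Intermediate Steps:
F(s, x) = -2 + 5*s*x (F(s, x) = 5*s*x - 2 = -2 + 5*s*x)
(38*(3*6))*F(0, 1/(-1)) = (38*(3*6))*(-2 + 5*0/(-1)) = (38*18)*(-2 + 5*0*(-1)) = 684*(-2 + 0) = 684*(-2) = -1368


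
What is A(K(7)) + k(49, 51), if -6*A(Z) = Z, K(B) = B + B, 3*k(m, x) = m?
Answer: 14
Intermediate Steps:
k(m, x) = m/3
K(B) = 2*B
A(Z) = -Z/6
A(K(7)) + k(49, 51) = -7/3 + (⅓)*49 = -⅙*14 + 49/3 = -7/3 + 49/3 = 14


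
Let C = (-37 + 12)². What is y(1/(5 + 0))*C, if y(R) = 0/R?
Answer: 0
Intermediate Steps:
y(R) = 0
C = 625 (C = (-25)² = 625)
y(1/(5 + 0))*C = 0*625 = 0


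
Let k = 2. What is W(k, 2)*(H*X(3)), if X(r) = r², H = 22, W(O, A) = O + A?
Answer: 792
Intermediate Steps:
W(O, A) = A + O
W(k, 2)*(H*X(3)) = (2 + 2)*(22*3²) = 4*(22*9) = 4*198 = 792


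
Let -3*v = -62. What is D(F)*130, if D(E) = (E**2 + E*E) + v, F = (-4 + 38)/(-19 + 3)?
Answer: 185315/48 ≈ 3860.7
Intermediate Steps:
v = 62/3 (v = -1/3*(-62) = 62/3 ≈ 20.667)
F = -17/8 (F = 34/(-16) = 34*(-1/16) = -17/8 ≈ -2.1250)
D(E) = 62/3 + 2*E**2 (D(E) = (E**2 + E*E) + 62/3 = (E**2 + E**2) + 62/3 = 2*E**2 + 62/3 = 62/3 + 2*E**2)
D(F)*130 = (62/3 + 2*(-17/8)**2)*130 = (62/3 + 2*(289/64))*130 = (62/3 + 289/32)*130 = (2851/96)*130 = 185315/48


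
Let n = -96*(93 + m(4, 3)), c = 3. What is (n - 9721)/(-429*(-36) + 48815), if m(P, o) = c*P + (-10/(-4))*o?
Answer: -20521/64259 ≈ -0.31935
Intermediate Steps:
m(P, o) = 3*P + 5*o/2 (m(P, o) = 3*P + (-10/(-4))*o = 3*P + (-10*(-¼))*o = 3*P + 5*o/2)
n = -10800 (n = -96*(93 + (3*4 + (5/2)*3)) = -96*(93 + (12 + 15/2)) = -96*(93 + 39/2) = -96*225/2 = -10800)
(n - 9721)/(-429*(-36) + 48815) = (-10800 - 9721)/(-429*(-36) + 48815) = -20521/(15444 + 48815) = -20521/64259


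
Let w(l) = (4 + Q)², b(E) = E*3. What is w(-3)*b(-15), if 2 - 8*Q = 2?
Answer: -720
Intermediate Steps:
Q = 0 (Q = ¼ - ⅛*2 = ¼ - ¼ = 0)
b(E) = 3*E
w(l) = 16 (w(l) = (4 + 0)² = 4² = 16)
w(-3)*b(-15) = 16*(3*(-15)) = 16*(-45) = -720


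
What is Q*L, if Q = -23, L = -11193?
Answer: 257439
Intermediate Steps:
Q*L = -23*(-11193) = 257439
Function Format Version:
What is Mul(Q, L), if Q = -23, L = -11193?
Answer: 257439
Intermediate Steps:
Mul(Q, L) = Mul(-23, -11193) = 257439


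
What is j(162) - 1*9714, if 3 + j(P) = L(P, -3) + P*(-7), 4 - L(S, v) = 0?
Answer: -10847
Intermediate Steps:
L(S, v) = 4 (L(S, v) = 4 - 1*0 = 4 + 0 = 4)
j(P) = 1 - 7*P (j(P) = -3 + (4 + P*(-7)) = -3 + (4 - 7*P) = 1 - 7*P)
j(162) - 1*9714 = (1 - 7*162) - 1*9714 = (1 - 1134) - 9714 = -1133 - 9714 = -10847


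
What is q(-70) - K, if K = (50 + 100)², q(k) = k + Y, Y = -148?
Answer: -22718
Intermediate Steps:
q(k) = -148 + k (q(k) = k - 148 = -148 + k)
K = 22500 (K = 150² = 22500)
q(-70) - K = (-148 - 70) - 1*22500 = -218 - 22500 = -22718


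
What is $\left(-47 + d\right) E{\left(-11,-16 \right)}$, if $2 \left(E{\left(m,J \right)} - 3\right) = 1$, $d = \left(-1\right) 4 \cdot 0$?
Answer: $- \frac{329}{2} \approx -164.5$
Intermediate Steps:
$d = 0$ ($d = \left(-4\right) 0 = 0$)
$E{\left(m,J \right)} = \frac{7}{2}$ ($E{\left(m,J \right)} = 3 + \frac{1}{2} \cdot 1 = 3 + \frac{1}{2} = \frac{7}{2}$)
$\left(-47 + d\right) E{\left(-11,-16 \right)} = \left(-47 + 0\right) \frac{7}{2} = \left(-47\right) \frac{7}{2} = - \frac{329}{2}$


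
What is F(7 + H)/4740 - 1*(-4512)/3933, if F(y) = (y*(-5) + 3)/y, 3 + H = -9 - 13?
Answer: 14244373/12428280 ≈ 1.1461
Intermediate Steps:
H = -25 (H = -3 + (-9 - 13) = -3 - 22 = -25)
F(y) = (3 - 5*y)/y (F(y) = (-5*y + 3)/y = (3 - 5*y)/y)
F(7 + H)/4740 - 1*(-4512)/3933 = (-5 + 3/(7 - 25))/4740 - 1*(-4512)/3933 = (-5 + 3/(-18))*(1/4740) + 4512*(1/3933) = (-5 + 3*(-1/18))*(1/4740) + 1504/1311 = (-5 - 1/6)*(1/4740) + 1504/1311 = -31/6*1/4740 + 1504/1311 = -31/28440 + 1504/1311 = 14244373/12428280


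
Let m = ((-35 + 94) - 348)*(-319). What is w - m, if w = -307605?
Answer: -399796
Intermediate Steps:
m = 92191 (m = (59 - 348)*(-319) = -289*(-319) = 92191)
w - m = -307605 - 1*92191 = -307605 - 92191 = -399796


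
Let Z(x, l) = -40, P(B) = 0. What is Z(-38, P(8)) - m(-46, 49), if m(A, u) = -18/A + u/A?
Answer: -1809/46 ≈ -39.326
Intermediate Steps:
Z(-38, P(8)) - m(-46, 49) = -40 - (-18 + 49)/(-46) = -40 - (-1)*31/46 = -40 - 1*(-31/46) = -40 + 31/46 = -1809/46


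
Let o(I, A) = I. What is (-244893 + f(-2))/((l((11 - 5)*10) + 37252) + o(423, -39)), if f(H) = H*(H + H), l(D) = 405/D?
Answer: -979540/150727 ≈ -6.4988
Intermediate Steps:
f(H) = 2*H² (f(H) = H*(2*H) = 2*H²)
(-244893 + f(-2))/((l((11 - 5)*10) + 37252) + o(423, -39)) = (-244893 + 2*(-2)²)/((405/(((11 - 5)*10)) + 37252) + 423) = (-244893 + 2*4)/((405/((6*10)) + 37252) + 423) = (-244893 + 8)/((405/60 + 37252) + 423) = -244885/((405*(1/60) + 37252) + 423) = -244885/((27/4 + 37252) + 423) = -244885/(149035/4 + 423) = -244885/150727/4 = -244885*4/150727 = -979540/150727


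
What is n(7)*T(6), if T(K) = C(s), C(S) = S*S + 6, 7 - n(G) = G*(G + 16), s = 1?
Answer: -1078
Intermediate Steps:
n(G) = 7 - G*(16 + G) (n(G) = 7 - G*(G + 16) = 7 - G*(16 + G))
C(S) = 6 + S² (C(S) = S² + 6 = 6 + S²)
T(K) = 7 (T(K) = 6 + 1² = 6 + 1 = 7)
n(7)*T(6) = (7 - 1*7² - 16*7)*7 = (7 - 1*49 - 112)*7 = (7 - 49 - 112)*7 = -154*7 = -1078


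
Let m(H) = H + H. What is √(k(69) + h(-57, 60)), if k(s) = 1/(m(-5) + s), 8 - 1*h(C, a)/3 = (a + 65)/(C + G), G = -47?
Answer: √260002262/3068 ≈ 5.2557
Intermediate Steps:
h(C, a) = 24 - 3*(65 + a)/(-47 + C) (h(C, a) = 24 - 3*(a + 65)/(C - 47) = 24 - 3*(65 + a)/(-47 + C))
m(H) = 2*H
k(s) = 1/(-10 + s) (k(s) = 1/(2*(-5) + s) = 1/(-10 + s))
√(k(69) + h(-57, 60)) = √(1/(-10 + 69) + 3*(-441 - 1*60 + 8*(-57))/(-47 - 57)) = √(1/59 + 3*(-441 - 60 - 456)/(-104)) = √(1/59 + 3*(-1/104)*(-957)) = √(1/59 + 2871/104) = √(169493/6136) = √260002262/3068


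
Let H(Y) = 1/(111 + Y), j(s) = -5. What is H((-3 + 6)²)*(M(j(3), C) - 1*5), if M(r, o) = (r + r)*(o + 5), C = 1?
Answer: -13/24 ≈ -0.54167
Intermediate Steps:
M(r, o) = 2*r*(5 + o) (M(r, o) = (2*r)*(5 + o) = 2*r*(5 + o))
H((-3 + 6)²)*(M(j(3), C) - 1*5) = (2*(-5)*(5 + 1) - 1*5)/(111 + (-3 + 6)²) = (2*(-5)*6 - 5)/(111 + 3²) = (-60 - 5)/(111 + 9) = -65/120 = (1/120)*(-65) = -13/24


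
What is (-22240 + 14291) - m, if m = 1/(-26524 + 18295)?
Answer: -65412320/8229 ≈ -7949.0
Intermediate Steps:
m = -1/8229 (m = 1/(-8229) = -1/8229 ≈ -0.00012152)
(-22240 + 14291) - m = (-22240 + 14291) - 1*(-1/8229) = -7949 + 1/8229 = -65412320/8229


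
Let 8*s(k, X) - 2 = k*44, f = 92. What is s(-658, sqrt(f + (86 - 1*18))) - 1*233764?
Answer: -949531/4 ≈ -2.3738e+5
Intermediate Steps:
s(k, X) = 1/4 + 11*k/2 (s(k, X) = 1/4 + (k*44)/8 = 1/4 + (44*k)/8 = 1/4 + 11*k/2)
s(-658, sqrt(f + (86 - 1*18))) - 1*233764 = (1/4 + (11/2)*(-658)) - 1*233764 = (1/4 - 3619) - 233764 = -14475/4 - 233764 = -949531/4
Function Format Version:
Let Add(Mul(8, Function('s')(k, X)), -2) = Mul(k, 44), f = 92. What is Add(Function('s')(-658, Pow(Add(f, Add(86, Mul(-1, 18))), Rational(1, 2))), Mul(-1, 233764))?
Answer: Rational(-949531, 4) ≈ -2.3738e+5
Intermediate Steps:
Function('s')(k, X) = Add(Rational(1, 4), Mul(Rational(11, 2), k)) (Function('s')(k, X) = Add(Rational(1, 4), Mul(Rational(1, 8), Mul(k, 44))) = Add(Rational(1, 4), Mul(Rational(1, 8), Mul(44, k))) = Add(Rational(1, 4), Mul(Rational(11, 2), k)))
Add(Function('s')(-658, Pow(Add(f, Add(86, Mul(-1, 18))), Rational(1, 2))), Mul(-1, 233764)) = Add(Add(Rational(1, 4), Mul(Rational(11, 2), -658)), Mul(-1, 233764)) = Add(Add(Rational(1, 4), -3619), -233764) = Add(Rational(-14475, 4), -233764) = Rational(-949531, 4)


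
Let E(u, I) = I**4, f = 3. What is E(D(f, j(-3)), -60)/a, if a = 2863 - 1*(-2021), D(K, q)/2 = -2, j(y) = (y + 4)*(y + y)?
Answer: 1080000/407 ≈ 2653.6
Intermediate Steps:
j(y) = 2*y*(4 + y) (j(y) = (4 + y)*(2*y) = 2*y*(4 + y))
D(K, q) = -4 (D(K, q) = 2*(-2) = -4)
a = 4884 (a = 2863 + 2021 = 4884)
E(D(f, j(-3)), -60)/a = (-60)**4/4884 = 12960000*(1/4884) = 1080000/407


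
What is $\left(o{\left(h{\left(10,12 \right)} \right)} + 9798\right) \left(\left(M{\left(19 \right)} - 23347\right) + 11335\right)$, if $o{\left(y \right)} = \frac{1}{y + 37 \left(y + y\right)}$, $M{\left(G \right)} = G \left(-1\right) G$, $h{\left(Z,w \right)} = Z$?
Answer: $- \frac{90923002873}{750} \approx -1.2123 \cdot 10^{8}$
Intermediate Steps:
$M{\left(G \right)} = - G^{2}$ ($M{\left(G \right)} = - G G = - G^{2}$)
$o{\left(y \right)} = \frac{1}{75 y}$ ($o{\left(y \right)} = \frac{1}{y + 37 \cdot 2 y} = \frac{1}{y + 74 y} = \frac{1}{75 y}$)
$\left(o{\left(h{\left(10,12 \right)} \right)} + 9798\right) \left(\left(M{\left(19 \right)} - 23347\right) + 11335\right) = \left(\frac{1}{75 \cdot 10} + 9798\right) \left(\left(- 19^{2} - 23347\right) + 11335\right) = \left(\frac{1}{75} \cdot \frac{1}{10} + 9798\right) \left(\left(\left(-1\right) 361 - 23347\right) + 11335\right) = \left(\frac{1}{750} + 9798\right) \left(\left(-361 - 23347\right) + 11335\right) = \frac{7348501 \left(-23708 + 11335\right)}{750} = \frac{7348501}{750} \left(-12373\right) = - \frac{90923002873}{750}$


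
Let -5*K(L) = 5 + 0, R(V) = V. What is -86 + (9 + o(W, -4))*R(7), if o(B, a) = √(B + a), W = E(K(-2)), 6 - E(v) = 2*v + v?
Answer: -23 + 7*√5 ≈ -7.3475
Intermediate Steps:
K(L) = -1 (K(L) = -(5 + 0)/5 = -⅕*5 = -1)
E(v) = 6 - 3*v (E(v) = 6 - (2*v + v) = 6 - 3*v)
W = 9 (W = 6 - 3*(-1) = 6 + 3 = 9)
-86 + (9 + o(W, -4))*R(7) = -86 + (9 + √(9 - 4))*7 = -86 + (9 + √5)*7 = -86 + (63 + 7*√5) = -23 + 7*√5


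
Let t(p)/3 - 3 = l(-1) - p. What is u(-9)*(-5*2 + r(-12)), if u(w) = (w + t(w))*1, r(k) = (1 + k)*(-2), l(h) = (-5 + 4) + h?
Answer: 252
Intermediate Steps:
l(h) = -1 + h
r(k) = -2 - 2*k
t(p) = 3 - 3*p (t(p) = 9 + 3*((-1 - 1) - p) = 9 + 3*(-2 - p) = 9 + (-6 - 3*p) = 3 - 3*p)
u(w) = 3 - 2*w (u(w) = (w + (3 - 3*w))*1 = (3 - 2*w)*1 = 3 - 2*w)
u(-9)*(-5*2 + r(-12)) = (3 - 2*(-9))*(-5*2 + (-2 - 2*(-12))) = (3 + 18)*(-10 + (-2 + 24)) = 21*(-10 + 22) = 21*12 = 252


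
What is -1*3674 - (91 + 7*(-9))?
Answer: -3702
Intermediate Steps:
-1*3674 - (91 + 7*(-9)) = -3674 - (91 - 63) = -3674 - 1*28 = -3674 - 28 = -3702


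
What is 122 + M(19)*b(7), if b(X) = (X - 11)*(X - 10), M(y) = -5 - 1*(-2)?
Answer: 86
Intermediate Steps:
M(y) = -3 (M(y) = -5 + 2 = -3)
b(X) = (-11 + X)*(-10 + X)
122 + M(19)*b(7) = 122 - 3*(110 + 7² - 21*7) = 122 - 3*(110 + 49 - 147) = 122 - 3*12 = 122 - 36 = 86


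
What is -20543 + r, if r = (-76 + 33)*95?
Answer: -24628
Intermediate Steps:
r = -4085 (r = -43*95 = -4085)
-20543 + r = -20543 - 4085 = -24628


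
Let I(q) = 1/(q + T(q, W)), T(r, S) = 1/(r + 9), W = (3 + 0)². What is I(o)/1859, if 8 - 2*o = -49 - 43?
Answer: 59/5485909 ≈ 1.0755e-5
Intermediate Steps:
W = 9 (W = 3² = 9)
o = 50 (o = 4 - (-49 - 43)/2 = 4 - ½*(-92) = 4 + 46 = 50)
T(r, S) = 1/(9 + r)
I(q) = 1/(q + 1/(9 + q))
I(o)/1859 = ((9 + 50)/(1 + 50*(9 + 50)))/1859 = (59/(1 + 50*59))*(1/1859) = (59/(1 + 2950))*(1/1859) = (59/2951)*(1/1859) = 59/5485909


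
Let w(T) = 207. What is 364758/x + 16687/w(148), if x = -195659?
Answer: 3189456827/40501413 ≈ 78.749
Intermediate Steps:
364758/x + 16687/w(148) = 364758/(-195659) + 16687/207 = 364758*(-1/195659) + 16687*(1/207) = -364758/195659 + 16687/207 = 3189456827/40501413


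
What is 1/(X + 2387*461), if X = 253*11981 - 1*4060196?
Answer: 1/71404 ≈ 1.4005e-5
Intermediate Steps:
X = -1029003 (X = 3031193 - 4060196 = -1029003)
1/(X + 2387*461) = 1/(-1029003 + 2387*461) = 1/(-1029003 + 1100407) = 1/71404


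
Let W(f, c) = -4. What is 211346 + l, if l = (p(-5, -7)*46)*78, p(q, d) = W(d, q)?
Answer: 196994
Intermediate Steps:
p(q, d) = -4
l = -14352 (l = -4*46*78 = -184*78 = -14352)
211346 + l = 211346 - 14352 = 196994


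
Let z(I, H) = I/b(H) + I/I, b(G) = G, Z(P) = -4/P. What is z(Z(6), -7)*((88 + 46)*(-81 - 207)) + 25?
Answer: -295697/7 ≈ -42242.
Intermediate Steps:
z(I, H) = 1 + I/H (z(I, H) = I/H + I/I = I/H + 1 = 1 + I/H)
z(Z(6), -7)*((88 + 46)*(-81 - 207)) + 25 = ((-7 - 4/6)/(-7))*((88 + 46)*(-81 - 207)) + 25 = (-(-7 - 4*⅙)/7)*(134*(-288)) + 25 = -(-7 - ⅔)/7*(-38592) + 25 = -⅐*(-23/3)*(-38592) + 25 = (23/21)*(-38592) + 25 = -295872/7 + 25 = -295697/7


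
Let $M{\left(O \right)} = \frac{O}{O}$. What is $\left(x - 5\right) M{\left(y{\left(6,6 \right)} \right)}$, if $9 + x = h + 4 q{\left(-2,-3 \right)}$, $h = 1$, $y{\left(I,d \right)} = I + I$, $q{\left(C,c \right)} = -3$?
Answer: $-25$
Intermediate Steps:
$y{\left(I,d \right)} = 2 I$
$x = -20$ ($x = -9 + \left(1 + 4 \left(-3\right)\right) = -9 + \left(1 - 12\right) = -9 - 11 = -20$)
$M{\left(O \right)} = 1$
$\left(x - 5\right) M{\left(y{\left(6,6 \right)} \right)} = \left(-20 - 5\right) 1 = \left(-25\right) 1 = -25$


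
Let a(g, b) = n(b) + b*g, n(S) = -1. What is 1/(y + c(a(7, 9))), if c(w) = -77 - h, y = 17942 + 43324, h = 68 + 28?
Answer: 1/61093 ≈ 1.6368e-5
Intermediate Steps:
h = 96
a(g, b) = -1 + b*g
y = 61266
c(w) = -173 (c(w) = -77 - 1*96 = -77 - 96 = -173)
1/(y + c(a(7, 9))) = 1/(61266 - 173) = 1/61093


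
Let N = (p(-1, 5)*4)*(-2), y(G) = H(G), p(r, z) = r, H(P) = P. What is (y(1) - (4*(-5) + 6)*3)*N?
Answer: 344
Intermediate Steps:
y(G) = G
N = 8 (N = -1*4*(-2) = -4*(-2) = 8)
(y(1) - (4*(-5) + 6)*3)*N = (1 - (4*(-5) + 6)*3)*8 = (1 - (-20 + 6)*3)*8 = (1 - 1*(-14)*3)*8 = (1 + 14*3)*8 = (1 + 42)*8 = 43*8 = 344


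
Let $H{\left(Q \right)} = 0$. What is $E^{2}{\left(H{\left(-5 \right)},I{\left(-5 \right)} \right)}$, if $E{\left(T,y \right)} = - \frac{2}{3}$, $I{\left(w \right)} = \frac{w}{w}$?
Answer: $\frac{4}{9} \approx 0.44444$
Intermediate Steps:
$I{\left(w \right)} = 1$
$E{\left(T,y \right)} = - \frac{2}{3}$ ($E{\left(T,y \right)} = \left(-2\right) \frac{1}{3} = - \frac{2}{3}$)
$E^{2}{\left(H{\left(-5 \right)},I{\left(-5 \right)} \right)} = \left(- \frac{2}{3}\right)^{2} = \frac{4}{9}$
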